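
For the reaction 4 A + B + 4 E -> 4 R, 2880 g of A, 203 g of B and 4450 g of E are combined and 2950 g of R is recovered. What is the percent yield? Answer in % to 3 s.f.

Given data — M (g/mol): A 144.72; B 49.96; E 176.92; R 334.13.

n(A) = 2880 / 144.72 = 19.90 mol
n(B) = 203.0 / 49.96 = 4.063 mol
n(E) = 4450 / 176.92 = 25.15 mol
n/ν → A: 4.975, B: 4.063, E: 6.288; B is limiting.
theoretical n(R) = (4/1) × 4.063 = 16.25 mol → 5430 g
% yield = 2950 / 5430 × 100 = 54.33 %

54.3 %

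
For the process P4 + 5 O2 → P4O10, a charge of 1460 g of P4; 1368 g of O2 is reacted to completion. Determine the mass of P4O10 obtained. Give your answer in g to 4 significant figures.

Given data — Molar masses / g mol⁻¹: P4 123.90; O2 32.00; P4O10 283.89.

n(P4) = 1460 / 123.90 = 11.78 mol
n(O2) = 1368 / 32.00 = 42.75 mol
n/ν → P4: 11.78, O2: 8.550; O2 is limiting.
n(P4O10) = (1/5) × 42.75 = 8.550 mol
mass = 8.550 × 283.89 = 2427 g

2427 g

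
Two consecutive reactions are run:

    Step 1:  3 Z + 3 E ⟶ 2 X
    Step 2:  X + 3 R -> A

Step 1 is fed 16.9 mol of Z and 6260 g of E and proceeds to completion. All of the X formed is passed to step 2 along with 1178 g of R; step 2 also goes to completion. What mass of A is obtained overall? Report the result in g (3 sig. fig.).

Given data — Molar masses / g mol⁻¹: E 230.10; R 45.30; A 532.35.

4610 g

Step 1:
n(Z) = 16.90 mol
n(E) = 6260 / 230.10 = 27.21 mol
n/ν for Z = 16.90/3 = 5.633
n/ν for E = 27.21/3 = 9.070
Smallest n/ν is Z → limiting reagent.
n(X) produced = (2/3) × 16.90 = 11.27 mol
Step 2:
n(X) available = 11.27 mol
n(R) = 1178 / 45.30 = 26.00 mol
n/ν for X = 11.27/1 = 11.27
n/ν for R = 26.00/3 = 8.667
Smallest n/ν is R → limiting reagent.
n(A) = (1/3) × 26.00 = 8.667 mol
mass = 8.667 × 532.35 = 4614 g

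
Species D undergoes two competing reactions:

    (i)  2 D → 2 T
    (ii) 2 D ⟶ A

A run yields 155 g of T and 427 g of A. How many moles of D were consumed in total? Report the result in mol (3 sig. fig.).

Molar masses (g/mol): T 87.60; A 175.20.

n(T) = 155 / 87.60 = 1.769 mol
n(A) = 427 / 175.20 = 2.437 mol
n(D) via (i) = (2/2)×1.769 = 1.769 mol
n(D) via (ii) = (2/1)×2.437 = 4.874 mol
total n(D) = 1.769 + 4.874 = 6.643 mol

6.64 mol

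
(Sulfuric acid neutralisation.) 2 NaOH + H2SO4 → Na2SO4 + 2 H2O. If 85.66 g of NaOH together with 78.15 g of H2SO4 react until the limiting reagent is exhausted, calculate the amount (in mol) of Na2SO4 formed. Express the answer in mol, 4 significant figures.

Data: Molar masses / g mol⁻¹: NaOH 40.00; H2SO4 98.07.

n(NaOH) = 85.66 / 40.00 = 2.142 mol
n(H2SO4) = 78.15 / 98.07 = 0.7969 mol
n/ν for NaOH = 2.142/2 = 1.071
n/ν for H2SO4 = 0.7969/1 = 0.7969
Smallest n/ν is H2SO4 → limiting reagent.
n(Na2SO4) = (1/1) × 0.7969 = 0.7969 mol

0.7969 mol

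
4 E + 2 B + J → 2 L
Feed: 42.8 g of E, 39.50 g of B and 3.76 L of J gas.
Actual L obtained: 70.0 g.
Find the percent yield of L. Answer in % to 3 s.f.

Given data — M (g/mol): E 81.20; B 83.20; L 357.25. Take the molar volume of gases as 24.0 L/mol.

n(E) = 42.80 / 81.20 = 0.5271 mol
n(B) = 39.50 / 83.20 = 0.4748 mol
n(J) = 3.760 / 24.0 = 0.1567 mol
n/ν for E = 0.5271/4 = 0.1318
n/ν for B = 0.4748/2 = 0.2374
n/ν for J = 0.1567/1 = 0.1567
Smallest n/ν is E → limiting reagent.
theoretical n(L) = (2/4) × 0.5271 = 0.2636 mol → 94.17 g
% yield = 70.0 / 94.17 × 100 = 74.33 %

74.3 %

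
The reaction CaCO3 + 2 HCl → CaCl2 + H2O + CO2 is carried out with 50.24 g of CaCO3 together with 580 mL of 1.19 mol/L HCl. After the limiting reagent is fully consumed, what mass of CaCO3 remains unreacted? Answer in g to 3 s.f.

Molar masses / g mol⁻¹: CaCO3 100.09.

n(CaCO3) = 50.24 / 100.09 = 0.5019 mol
n(HCl) = 1.19 × 580.0/1000 = 0.6902 mol
n/ν → CaCO3: 0.5019, HCl: 0.3451; HCl is limiting.
CaCO3 consumed = (1/2) × 0.6902 = 0.3451 mol
CaCO3 remaining = 0.5019 − 0.3451 = 0.1568 mol
mass = 0.1568 × 100.09 = 15.69 g

15.7 g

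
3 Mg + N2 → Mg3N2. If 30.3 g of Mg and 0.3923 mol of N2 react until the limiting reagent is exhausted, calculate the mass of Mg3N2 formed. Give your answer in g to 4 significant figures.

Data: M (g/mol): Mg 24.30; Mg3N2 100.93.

n(Mg) = 30.30 / 24.30 = 1.247 mol
n(N2) = 0.3923 mol
n/ν → Mg: 0.4157, N2: 0.3923; N2 is limiting.
n(Mg3N2) = (1/1) × 0.3923 = 0.3923 mol
mass = 0.3923 × 100.93 = 39.59 g

39.59 g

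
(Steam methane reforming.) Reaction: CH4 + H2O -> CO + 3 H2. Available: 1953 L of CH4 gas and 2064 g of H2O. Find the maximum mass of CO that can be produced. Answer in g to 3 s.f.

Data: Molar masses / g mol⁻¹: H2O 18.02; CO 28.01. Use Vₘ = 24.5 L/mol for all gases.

n(CH4) = 1953 / 24.5 = 79.71 mol
n(H2O) = 2064 / 18.02 = 114.5 mol
n/ν for CH4 = 79.71/1 = 79.71
n/ν for H2O = 114.5/1 = 114.5
Smallest n/ν is CH4 → limiting reagent.
n(CO) = (1/1) × 79.71 = 79.71 mol
mass = 79.71 × 28.01 = 2233 g

2230 g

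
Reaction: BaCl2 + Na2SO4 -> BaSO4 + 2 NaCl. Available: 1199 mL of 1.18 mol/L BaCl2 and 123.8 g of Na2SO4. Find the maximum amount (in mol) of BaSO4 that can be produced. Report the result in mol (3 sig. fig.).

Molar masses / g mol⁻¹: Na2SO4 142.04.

0.872 mol

n(BaCl2) = 1.18 × 1199/1000 = 1.415 mol
n(Na2SO4) = 123.8 / 142.04 = 0.8716 mol
n/ν for BaCl2 = 1.415/1 = 1.415
n/ν for Na2SO4 = 0.8716/1 = 0.8716
Smallest n/ν is Na2SO4 → limiting reagent.
n(BaSO4) = (1/1) × 0.8716 = 0.8716 mol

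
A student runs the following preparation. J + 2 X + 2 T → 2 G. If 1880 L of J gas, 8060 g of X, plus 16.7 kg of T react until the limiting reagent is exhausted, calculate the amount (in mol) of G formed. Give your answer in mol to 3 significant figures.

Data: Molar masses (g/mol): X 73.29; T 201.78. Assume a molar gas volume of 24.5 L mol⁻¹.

n(J) = 1880 / 24.5 = 76.73 mol
n(X) = 8060 / 73.29 = 110.0 mol
n(T) = 16.70×1000 / 201.78 = 82.76 mol
n/ν for J = 76.73/1 = 76.73
n/ν for X = 110.0/2 = 55.00
n/ν for T = 82.76/2 = 41.38
Smallest n/ν is T → limiting reagent.
n(G) = (2/2) × 82.76 = 82.76 mol

82.8 mol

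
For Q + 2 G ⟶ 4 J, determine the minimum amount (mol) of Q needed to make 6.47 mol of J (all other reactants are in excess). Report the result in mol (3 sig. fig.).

n(J) = 6.470 mol
n(Q) = (1/4) × 6.470 = 1.618 mol

1.62 mol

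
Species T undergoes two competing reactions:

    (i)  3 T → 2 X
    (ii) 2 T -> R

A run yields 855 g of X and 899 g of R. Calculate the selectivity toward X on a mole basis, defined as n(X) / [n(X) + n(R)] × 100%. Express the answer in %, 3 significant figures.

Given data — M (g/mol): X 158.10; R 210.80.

55.9 %

n(X) = 855 / 158.10 = 5.408 mol
n(R) = 899 / 210.80 = 4.265 mol
selectivity = 5.408/(5.408+4.265) × 100 = 55.91 %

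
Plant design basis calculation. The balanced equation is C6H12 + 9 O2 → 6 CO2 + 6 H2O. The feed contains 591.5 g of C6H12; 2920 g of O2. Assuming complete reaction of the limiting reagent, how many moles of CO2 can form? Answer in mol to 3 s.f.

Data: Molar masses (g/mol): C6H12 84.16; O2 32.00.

42.2 mol

n(C6H12) = 591.5 / 84.16 = 7.028 mol
n(O2) = 2920 / 32.00 = 91.25 mol
n/ν for C6H12 = 7.028/1 = 7.028
n/ν for O2 = 91.25/9 = 10.14
Smallest n/ν is C6H12 → limiting reagent.
n(CO2) = (6/1) × 7.028 = 42.17 mol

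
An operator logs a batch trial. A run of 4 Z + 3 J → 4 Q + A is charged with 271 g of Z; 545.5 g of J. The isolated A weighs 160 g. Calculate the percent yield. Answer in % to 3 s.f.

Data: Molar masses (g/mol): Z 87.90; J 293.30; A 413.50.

62.4 %

n(Z) = 271.0 / 87.90 = 3.083 mol
n(J) = 545.5 / 293.30 = 1.860 mol
n/ν for Z = 3.083/4 = 0.7708
n/ν for J = 1.860/3 = 0.6200
Smallest n/ν is J → limiting reagent.
theoretical n(A) = (1/3) × 1.860 = 0.6200 mol → 256.4 g
% yield = 160 / 256.4 × 100 = 62.40 %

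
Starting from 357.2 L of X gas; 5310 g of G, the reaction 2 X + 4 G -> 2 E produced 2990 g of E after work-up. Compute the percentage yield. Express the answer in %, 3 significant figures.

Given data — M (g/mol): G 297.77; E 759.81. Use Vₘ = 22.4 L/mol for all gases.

44.1 %

n(X) = 357.2 / 22.4 = 15.95 mol
n(G) = 5310 / 297.77 = 17.83 mol
n/ν for X = 15.95/2 = 7.975
n/ν for G = 17.83/4 = 4.458
Smallest n/ν is G → limiting reagent.
theoretical n(E) = (2/4) × 17.83 = 8.915 mol → 6774 g
% yield = 2990 / 6774 × 100 = 44.14 %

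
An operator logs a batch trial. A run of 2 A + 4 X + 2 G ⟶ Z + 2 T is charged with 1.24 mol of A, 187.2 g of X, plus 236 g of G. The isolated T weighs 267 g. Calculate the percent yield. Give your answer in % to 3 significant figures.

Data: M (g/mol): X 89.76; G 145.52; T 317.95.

n(A) = 1.240 mol
n(X) = 187.2 / 89.76 = 2.086 mol
n(G) = 236.0 / 145.52 = 1.622 mol
n/ν → A: 0.6200, X: 0.5215, G: 0.8110; X is limiting.
theoretical n(T) = (2/4) × 2.086 = 1.043 mol → 331.6 g
% yield = 267 / 331.6 × 100 = 80.52 %

80.5 %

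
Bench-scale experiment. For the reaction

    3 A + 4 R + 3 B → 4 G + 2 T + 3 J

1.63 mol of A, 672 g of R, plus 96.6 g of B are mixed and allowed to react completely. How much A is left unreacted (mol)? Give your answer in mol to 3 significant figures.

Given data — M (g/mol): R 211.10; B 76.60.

0.369 mol

n(A) = 1.630 mol
n(R) = 672.0 / 211.10 = 3.183 mol
n(B) = 96.60 / 76.60 = 1.261 mol
n/ν for A = 1.630/3 = 0.5433
n/ν for R = 3.183/4 = 0.7958
n/ν for B = 1.261/3 = 0.4203
Smallest n/ν is B → limiting reagent.
A consumed = (3/3) × 1.261 = 1.261 mol
A remaining = 1.630 − 1.261 = 0.3690 mol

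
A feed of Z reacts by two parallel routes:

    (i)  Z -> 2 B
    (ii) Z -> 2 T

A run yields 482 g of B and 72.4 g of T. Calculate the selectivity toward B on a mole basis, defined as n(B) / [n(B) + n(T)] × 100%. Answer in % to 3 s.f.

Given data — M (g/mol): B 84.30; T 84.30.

n(B) = 482 / 84.30 = 5.718 mol
n(T) = 72.4 / 84.30 = 0.8588 mol
selectivity = 5.718/(5.718+0.8588) × 100 = 86.94 %

86.9 %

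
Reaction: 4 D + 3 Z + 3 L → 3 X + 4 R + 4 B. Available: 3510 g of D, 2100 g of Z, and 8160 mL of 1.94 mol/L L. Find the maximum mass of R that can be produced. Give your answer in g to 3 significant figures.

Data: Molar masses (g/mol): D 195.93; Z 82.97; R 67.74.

n(D) = 3510 / 195.93 = 17.91 mol
n(Z) = 2100 / 82.97 = 25.31 mol
n(L) = 1.94 × 8160/1000 = 15.83 mol
n/ν → D: 4.478, Z: 8.437, L: 5.277; D is limiting.
n(R) = (4/4) × 17.91 = 17.91 mol
mass = 17.91 × 67.74 = 1213 g

1210 g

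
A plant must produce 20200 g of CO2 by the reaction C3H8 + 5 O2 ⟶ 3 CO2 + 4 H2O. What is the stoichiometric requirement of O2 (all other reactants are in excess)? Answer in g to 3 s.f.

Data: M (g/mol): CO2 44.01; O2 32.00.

24500 g

n(CO2) = 20200 / 44.01 = 459.0 mol
n(O2) = (5/3) × 459.0 = 765.0 mol
mass = 765.0 × 32.00 = 24480 g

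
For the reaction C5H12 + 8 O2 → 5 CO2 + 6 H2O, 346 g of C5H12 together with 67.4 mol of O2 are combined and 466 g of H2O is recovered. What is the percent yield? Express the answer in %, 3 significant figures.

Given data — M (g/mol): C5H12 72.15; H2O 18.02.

n(C5H12) = 346.0 / 72.15 = 4.796 mol
n(O2) = 67.40 mol
n/ν for C5H12 = 4.796/1 = 4.796
n/ν for O2 = 67.40/8 = 8.425
Smallest n/ν is C5H12 → limiting reagent.
theoretical n(H2O) = (6/1) × 4.796 = 28.78 mol → 518.6 g
% yield = 466 / 518.6 × 100 = 89.86 %

89.9 %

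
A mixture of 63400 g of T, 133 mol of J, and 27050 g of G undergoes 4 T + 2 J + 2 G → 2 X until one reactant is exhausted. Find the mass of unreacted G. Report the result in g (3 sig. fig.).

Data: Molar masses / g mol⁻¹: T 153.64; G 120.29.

n(T) = 63400 / 153.64 = 412.7 mol
n(J) = 133.0 mol
n(G) = 27050 / 120.29 = 224.9 mol
n/ν for T = 412.7/4 = 103.2
n/ν for J = 133.0/2 = 66.50
n/ν for G = 224.9/2 = 112.5
Smallest n/ν is J → limiting reagent.
G consumed = (2/2) × 133.0 = 133.0 mol
G remaining = 224.9 − 133.0 = 91.90 mol
mass = 91.90 × 120.29 = 11050 g

11100 g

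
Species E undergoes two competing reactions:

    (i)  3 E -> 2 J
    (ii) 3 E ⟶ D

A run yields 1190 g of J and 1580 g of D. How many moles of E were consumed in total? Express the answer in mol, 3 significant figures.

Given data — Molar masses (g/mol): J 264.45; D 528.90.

15.7 mol

n(J) = 1190 / 264.45 = 4.500 mol
n(D) = 1580 / 528.90 = 2.987 mol
n(E) via (i) = (3/2)×4.500 = 6.750 mol
n(E) via (ii) = (3/1)×2.987 = 8.961 mol
total n(E) = 6.750 + 8.961 = 15.71 mol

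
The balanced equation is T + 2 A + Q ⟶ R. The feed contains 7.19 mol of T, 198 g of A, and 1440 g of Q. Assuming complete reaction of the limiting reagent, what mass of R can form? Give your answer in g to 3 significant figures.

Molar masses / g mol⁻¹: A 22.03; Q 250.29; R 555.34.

2500 g

n(T) = 7.190 mol
n(A) = 198.0 / 22.03 = 8.988 mol
n(Q) = 1440 / 250.29 = 5.753 mol
n/ν for T = 7.190/1 = 7.190
n/ν for A = 8.988/2 = 4.494
n/ν for Q = 5.753/1 = 5.753
Smallest n/ν is A → limiting reagent.
n(R) = (1/2) × 8.988 = 4.494 mol
mass = 4.494 × 555.34 = 2496 g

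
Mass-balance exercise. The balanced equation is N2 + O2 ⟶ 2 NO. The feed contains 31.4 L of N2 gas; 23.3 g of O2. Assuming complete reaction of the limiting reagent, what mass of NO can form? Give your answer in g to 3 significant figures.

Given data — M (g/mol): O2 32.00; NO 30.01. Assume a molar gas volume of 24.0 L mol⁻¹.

n(N2) = 31.40 / 24.0 = 1.308 mol
n(O2) = 23.30 / 32.00 = 0.7281 mol
n/ν for N2 = 1.308/1 = 1.308
n/ν for O2 = 0.7281/1 = 0.7281
Smallest n/ν is O2 → limiting reagent.
n(NO) = (2/1) × 0.7281 = 1.456 mol
mass = 1.456 × 30.01 = 43.69 g

43.7 g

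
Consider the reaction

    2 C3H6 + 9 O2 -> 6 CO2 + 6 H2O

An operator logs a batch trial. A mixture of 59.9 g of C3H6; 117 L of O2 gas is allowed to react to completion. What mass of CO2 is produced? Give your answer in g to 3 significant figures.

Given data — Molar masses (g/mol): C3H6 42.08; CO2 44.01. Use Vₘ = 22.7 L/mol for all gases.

n(C3H6) = 59.90 / 42.08 = 1.423 mol
n(O2) = 117.0 / 22.7 = 5.154 mol
n/ν for C3H6 = 1.423/2 = 0.7115
n/ν for O2 = 5.154/9 = 0.5727
Smallest n/ν is O2 → limiting reagent.
n(CO2) = (6/9) × 5.154 = 3.436 mol
mass = 3.436 × 44.01 = 151.2 g

151 g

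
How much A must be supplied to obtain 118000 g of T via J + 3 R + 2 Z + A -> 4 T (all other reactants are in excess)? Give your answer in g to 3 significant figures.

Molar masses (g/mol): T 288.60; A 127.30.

13000 g

n(T) = 118000 / 288.60 = 408.9 mol
n(A) = (1/4) × 408.9 = 102.2 mol
mass = 102.2 × 127.30 = 13010 g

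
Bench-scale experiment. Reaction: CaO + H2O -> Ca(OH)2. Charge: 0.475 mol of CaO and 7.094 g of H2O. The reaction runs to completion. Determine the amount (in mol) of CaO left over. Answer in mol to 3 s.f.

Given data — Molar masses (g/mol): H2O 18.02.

0.0813 mol

n(CaO) = 0.4750 mol
n(H2O) = 7.094 / 18.02 = 0.3937 mol
n/ν → CaO: 0.4750, H2O: 0.3937; H2O is limiting.
CaO consumed = (1/1) × 0.3937 = 0.3937 mol
CaO remaining = 0.4750 − 0.3937 = 0.08130 mol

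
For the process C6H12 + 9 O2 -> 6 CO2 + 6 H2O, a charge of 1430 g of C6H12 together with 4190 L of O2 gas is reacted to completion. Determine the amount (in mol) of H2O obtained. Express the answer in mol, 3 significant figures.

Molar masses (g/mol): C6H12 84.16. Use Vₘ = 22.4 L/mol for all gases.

n(C6H12) = 1430 / 84.16 = 16.99 mol
n(O2) = 4190 / 22.4 = 187.1 mol
n/ν for C6H12 = 16.99/1 = 16.99
n/ν for O2 = 187.1/9 = 20.79
Smallest n/ν is C6H12 → limiting reagent.
n(H2O) = (6/1) × 16.99 = 101.9 mol

102 mol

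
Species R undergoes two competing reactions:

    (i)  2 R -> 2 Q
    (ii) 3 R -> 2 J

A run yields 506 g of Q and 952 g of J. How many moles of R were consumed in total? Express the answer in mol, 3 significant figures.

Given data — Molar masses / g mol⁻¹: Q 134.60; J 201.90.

n(Q) = 506 / 134.60 = 3.759 mol
n(J) = 952 / 201.90 = 4.715 mol
n(R) via (i) = (2/2)×3.759 = 3.759 mol
n(R) via (ii) = (3/2)×4.715 = 7.073 mol
total n(R) = 3.759 + 7.073 = 10.83 mol

10.8 mol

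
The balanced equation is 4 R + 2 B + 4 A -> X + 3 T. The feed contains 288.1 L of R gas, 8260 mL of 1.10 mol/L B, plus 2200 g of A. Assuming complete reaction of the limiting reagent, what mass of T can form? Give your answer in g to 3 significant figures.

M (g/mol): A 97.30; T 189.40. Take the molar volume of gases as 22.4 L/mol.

1830 g

n(R) = 288.1 / 22.4 = 12.86 mol
n(B) = 1.10 × 8260/1000 = 9.086 mol
n(A) = 2200 / 97.30 = 22.61 mol
n/ν for R = 12.86/4 = 3.215
n/ν for B = 9.086/2 = 4.543
n/ν for A = 22.61/4 = 5.653
Smallest n/ν is R → limiting reagent.
n(T) = (3/4) × 12.86 = 9.645 mol
mass = 9.645 × 189.40 = 1827 g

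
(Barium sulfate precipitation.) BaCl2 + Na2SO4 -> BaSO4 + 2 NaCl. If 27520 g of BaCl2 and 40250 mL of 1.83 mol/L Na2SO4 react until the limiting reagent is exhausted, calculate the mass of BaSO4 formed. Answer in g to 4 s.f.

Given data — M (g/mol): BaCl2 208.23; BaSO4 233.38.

n(BaCl2) = 27520 / 208.23 = 132.2 mol
n(Na2SO4) = 1.83 × 40250/1000 = 73.66 mol
n/ν for BaCl2 = 132.2/1 = 132.2
n/ν for Na2SO4 = 73.66/1 = 73.66
Smallest n/ν is Na2SO4 → limiting reagent.
n(BaSO4) = (1/1) × 73.66 = 73.66 mol
mass = 73.66 × 233.38 = 17190 g

17190 g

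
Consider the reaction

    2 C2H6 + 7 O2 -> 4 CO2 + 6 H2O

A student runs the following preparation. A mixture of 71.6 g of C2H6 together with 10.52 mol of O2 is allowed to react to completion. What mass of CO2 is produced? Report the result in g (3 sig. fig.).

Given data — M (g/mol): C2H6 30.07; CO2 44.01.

n(C2H6) = 71.60 / 30.07 = 2.381 mol
n(O2) = 10.52 mol
n/ν for C2H6 = 2.381/2 = 1.191
n/ν for O2 = 10.52/7 = 1.503
Smallest n/ν is C2H6 → limiting reagent.
n(CO2) = (4/2) × 2.381 = 4.762 mol
mass = 4.762 × 44.01 = 209.6 g

210 g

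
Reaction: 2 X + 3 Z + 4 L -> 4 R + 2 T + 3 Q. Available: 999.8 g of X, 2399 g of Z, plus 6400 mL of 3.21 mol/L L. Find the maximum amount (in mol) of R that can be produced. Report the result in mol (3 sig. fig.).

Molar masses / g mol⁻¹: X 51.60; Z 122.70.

n(X) = 999.8 / 51.60 = 19.38 mol
n(Z) = 2399 / 122.70 = 19.55 mol
n(L) = 3.21 × 6400/1000 = 20.54 mol
n/ν for X = 19.38/2 = 9.690
n/ν for Z = 19.55/3 = 6.517
n/ν for L = 20.54/4 = 5.135
Smallest n/ν is L → limiting reagent.
n(R) = (4/4) × 20.54 = 20.54 mol

20.5 mol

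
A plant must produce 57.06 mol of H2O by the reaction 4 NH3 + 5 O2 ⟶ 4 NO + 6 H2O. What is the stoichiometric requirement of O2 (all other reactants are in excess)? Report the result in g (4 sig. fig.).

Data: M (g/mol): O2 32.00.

1522 g

n(H2O) = 57.06 mol
n(O2) = (5/6) × 57.06 = 47.55 mol
mass = 47.55 × 32.00 = 1522 g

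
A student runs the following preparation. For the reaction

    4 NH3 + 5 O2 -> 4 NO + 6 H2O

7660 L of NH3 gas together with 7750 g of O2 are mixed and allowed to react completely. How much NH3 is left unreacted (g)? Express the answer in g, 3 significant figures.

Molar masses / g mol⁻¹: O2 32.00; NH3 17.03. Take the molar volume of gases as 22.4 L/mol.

2520 g

n(NH3) = 7660 / 22.4 = 342.0 mol
n(O2) = 7750 / 32.00 = 242.2 mol
n/ν for NH3 = 342.0/4 = 85.50
n/ν for O2 = 242.2/5 = 48.44
Smallest n/ν is O2 → limiting reagent.
NH3 consumed = (4/5) × 242.2 = 193.8 mol
NH3 remaining = 342.0 − 193.8 = 148.2 mol
mass = 148.2 × 17.03 = 2524 g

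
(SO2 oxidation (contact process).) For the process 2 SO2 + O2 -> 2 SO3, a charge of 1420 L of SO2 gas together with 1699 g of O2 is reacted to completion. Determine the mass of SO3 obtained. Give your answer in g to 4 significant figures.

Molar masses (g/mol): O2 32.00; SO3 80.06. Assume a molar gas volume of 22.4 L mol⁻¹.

5075 g

n(SO2) = 1420 / 22.4 = 63.39 mol
n(O2) = 1699 / 32.00 = 53.09 mol
n/ν for SO2 = 63.39/2 = 31.70
n/ν for O2 = 53.09/1 = 53.09
Smallest n/ν is SO2 → limiting reagent.
n(SO3) = (2/2) × 63.39 = 63.39 mol
mass = 63.39 × 80.06 = 5075 g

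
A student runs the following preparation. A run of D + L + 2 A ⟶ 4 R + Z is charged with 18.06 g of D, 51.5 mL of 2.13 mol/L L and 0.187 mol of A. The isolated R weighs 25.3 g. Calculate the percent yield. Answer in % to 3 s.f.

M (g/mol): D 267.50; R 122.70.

n(D) = 18.06 / 267.50 = 0.06751 mol
n(L) = 2.13 × 51.50/1000 = 0.1097 mol
n(A) = 0.1870 mol
n/ν for D = 0.06751/1 = 0.06751
n/ν for L = 0.1097/1 = 0.1097
n/ν for A = 0.1870/2 = 0.09350
Smallest n/ν is D → limiting reagent.
theoretical n(R) = (4/1) × 0.06751 = 0.2700 mol → 33.13 g
% yield = 25.3 / 33.13 × 100 = 76.37 %

76.4 %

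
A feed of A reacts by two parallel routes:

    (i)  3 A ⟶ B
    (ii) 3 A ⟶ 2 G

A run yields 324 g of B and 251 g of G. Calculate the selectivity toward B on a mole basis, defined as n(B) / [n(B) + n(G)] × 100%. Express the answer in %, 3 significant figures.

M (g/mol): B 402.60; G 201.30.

n(B) = 324 / 402.60 = 0.8048 mol
n(G) = 251 / 201.30 = 1.247 mol
selectivity = 0.8048/(0.8048+1.247) × 100 = 39.22 %

39.2 %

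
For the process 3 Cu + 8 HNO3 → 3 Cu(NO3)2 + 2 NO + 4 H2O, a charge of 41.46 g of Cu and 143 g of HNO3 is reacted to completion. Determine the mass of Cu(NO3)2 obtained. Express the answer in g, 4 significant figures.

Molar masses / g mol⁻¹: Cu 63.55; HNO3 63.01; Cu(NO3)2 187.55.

122.4 g

n(Cu) = 41.46 / 63.55 = 0.6524 mol
n(HNO3) = 143.0 / 63.01 = 2.269 mol
n/ν → Cu: 0.2175, HNO3: 0.2836; Cu is limiting.
n(Cu(NO3)2) = (3/3) × 0.6524 = 0.6524 mol
mass = 0.6524 × 187.55 = 122.4 g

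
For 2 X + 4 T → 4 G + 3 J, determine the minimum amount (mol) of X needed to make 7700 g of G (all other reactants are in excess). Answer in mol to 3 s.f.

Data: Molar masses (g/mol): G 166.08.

23.2 mol

n(G) = 7700 / 166.08 = 46.36 mol
n(X) = (2/4) × 46.36 = 23.18 mol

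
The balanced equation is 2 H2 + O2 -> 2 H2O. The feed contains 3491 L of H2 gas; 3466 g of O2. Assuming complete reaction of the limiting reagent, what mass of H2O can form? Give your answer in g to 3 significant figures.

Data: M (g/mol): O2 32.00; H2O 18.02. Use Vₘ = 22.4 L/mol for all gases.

2810 g

n(H2) = 3491 / 22.4 = 155.8 mol
n(O2) = 3466 / 32.00 = 108.3 mol
n/ν → H2: 77.90, O2: 108.3; H2 is limiting.
n(H2O) = (2/2) × 155.8 = 155.8 mol
mass = 155.8 × 18.02 = 2808 g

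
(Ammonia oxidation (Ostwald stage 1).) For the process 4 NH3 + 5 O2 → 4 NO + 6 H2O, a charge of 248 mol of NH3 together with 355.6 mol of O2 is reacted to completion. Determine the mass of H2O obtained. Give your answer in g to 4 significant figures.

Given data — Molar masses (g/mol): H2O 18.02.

n(NH3) = 248.0 mol
n(O2) = 355.6 mol
n/ν for NH3 = 248.0/4 = 62.00
n/ν for O2 = 355.6/5 = 71.12
Smallest n/ν is NH3 → limiting reagent.
n(H2O) = (6/4) × 248.0 = 372.0 mol
mass = 372.0 × 18.02 = 6703 g

6703 g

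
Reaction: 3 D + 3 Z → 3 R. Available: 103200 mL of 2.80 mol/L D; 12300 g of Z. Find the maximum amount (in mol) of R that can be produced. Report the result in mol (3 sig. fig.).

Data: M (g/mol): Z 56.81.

n(D) = 2.80 × 103200/1000 = 289.0 mol
n(Z) = 12300 / 56.81 = 216.5 mol
n/ν → D: 96.33, Z: 72.17; Z is limiting.
n(R) = (3/3) × 216.5 = 216.5 mol

217 mol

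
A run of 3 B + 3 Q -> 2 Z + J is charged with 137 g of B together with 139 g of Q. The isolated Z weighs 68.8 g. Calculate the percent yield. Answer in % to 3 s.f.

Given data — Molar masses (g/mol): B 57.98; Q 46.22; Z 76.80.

56.9 %

n(B) = 137.0 / 57.98 = 2.363 mol
n(Q) = 139.0 / 46.22 = 3.007 mol
n/ν for B = 2.363/3 = 0.7877
n/ν for Q = 3.007/3 = 1.002
Smallest n/ν is B → limiting reagent.
theoretical n(Z) = (2/3) × 2.363 = 1.575 mol → 121.0 g
% yield = 68.8 / 121.0 × 100 = 56.86 %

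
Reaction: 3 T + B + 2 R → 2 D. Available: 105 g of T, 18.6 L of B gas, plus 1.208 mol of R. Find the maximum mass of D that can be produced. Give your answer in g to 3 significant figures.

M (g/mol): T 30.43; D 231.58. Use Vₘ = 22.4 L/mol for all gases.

280 g

n(T) = 105.0 / 30.43 = 3.451 mol
n(B) = 18.60 / 22.4 = 0.8304 mol
n(R) = 1.208 mol
n/ν for T = 3.451/3 = 1.150
n/ν for B = 0.8304/1 = 0.8304
n/ν for R = 1.208/2 = 0.6040
Smallest n/ν is R → limiting reagent.
n(D) = (2/2) × 1.208 = 1.208 mol
mass = 1.208 × 231.58 = 279.7 g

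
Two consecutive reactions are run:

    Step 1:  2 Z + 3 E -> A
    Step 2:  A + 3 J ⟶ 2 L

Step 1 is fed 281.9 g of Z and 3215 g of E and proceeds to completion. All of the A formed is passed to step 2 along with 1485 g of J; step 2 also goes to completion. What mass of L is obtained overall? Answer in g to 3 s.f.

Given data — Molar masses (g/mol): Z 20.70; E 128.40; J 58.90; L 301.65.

Step 1:
n(Z) = 281.9 / 20.70 = 13.62 mol
n(E) = 3215 / 128.40 = 25.04 mol
n/ν → Z: 6.810, E: 8.347; Z is limiting.
n(A) produced = (1/2) × 13.62 = 6.810 mol
Step 2:
n(A) available = 6.810 mol
n(J) = 1485 / 58.90 = 25.21 mol
n/ν → A: 6.810, J: 8.403; A is limiting.
n(L) = (2/1) × 6.810 = 13.62 mol
mass = 13.62 × 301.65 = 4108 g

4110 g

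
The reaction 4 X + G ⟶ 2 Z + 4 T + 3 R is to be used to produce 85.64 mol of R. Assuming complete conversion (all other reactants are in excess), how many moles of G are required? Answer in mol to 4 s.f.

n(R) = 85.64 mol
n(G) = (1/3) × 85.64 = 28.55 mol

28.55 mol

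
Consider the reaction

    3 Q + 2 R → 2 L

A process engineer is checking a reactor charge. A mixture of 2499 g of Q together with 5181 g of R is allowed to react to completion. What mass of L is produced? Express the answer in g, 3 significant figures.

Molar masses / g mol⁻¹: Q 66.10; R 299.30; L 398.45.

n(Q) = 2499 / 66.10 = 37.81 mol
n(R) = 5181 / 299.30 = 17.31 mol
n/ν for Q = 37.81/3 = 12.60
n/ν for R = 17.31/2 = 8.655
Smallest n/ν is R → limiting reagent.
n(L) = (2/2) × 17.31 = 17.31 mol
mass = 17.31 × 398.45 = 6897 g

6900 g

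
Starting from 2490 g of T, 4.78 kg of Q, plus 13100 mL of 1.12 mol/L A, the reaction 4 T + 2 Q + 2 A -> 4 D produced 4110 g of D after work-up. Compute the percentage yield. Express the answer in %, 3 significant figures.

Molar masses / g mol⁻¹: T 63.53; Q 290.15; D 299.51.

46.8 %

n(T) = 2490 / 63.53 = 39.19 mol
n(Q) = 4.780×1000 / 290.15 = 16.47 mol
n(A) = 1.12 × 13100/1000 = 14.67 mol
n/ν for T = 39.19/4 = 9.798
n/ν for Q = 16.47/2 = 8.235
n/ν for A = 14.67/2 = 7.335
Smallest n/ν is A → limiting reagent.
theoretical n(D) = (4/2) × 14.67 = 29.34 mol → 8788 g
% yield = 4110 / 8788 × 100 = 46.77 %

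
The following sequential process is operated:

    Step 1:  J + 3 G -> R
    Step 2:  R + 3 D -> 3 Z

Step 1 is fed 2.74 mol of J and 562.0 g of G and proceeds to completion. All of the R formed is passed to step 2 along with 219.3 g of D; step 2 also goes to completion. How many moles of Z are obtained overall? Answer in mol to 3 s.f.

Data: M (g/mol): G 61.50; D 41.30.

5.31 mol

Step 1:
n(J) = 2.740 mol
n(G) = 562.0 / 61.50 = 9.138 mol
n/ν for J = 2.740/1 = 2.740
n/ν for G = 9.138/3 = 3.046
Smallest n/ν is J → limiting reagent.
n(R) produced = (1/1) × 2.740 = 2.740 mol
Step 2:
n(R) available = 2.740 mol
n(D) = 219.3 / 41.30 = 5.310 mol
n/ν for R = 2.740/1 = 2.740
n/ν for D = 5.310/3 = 1.770
Smallest n/ν is D → limiting reagent.
n(Z) = (3/3) × 5.310 = 5.310 mol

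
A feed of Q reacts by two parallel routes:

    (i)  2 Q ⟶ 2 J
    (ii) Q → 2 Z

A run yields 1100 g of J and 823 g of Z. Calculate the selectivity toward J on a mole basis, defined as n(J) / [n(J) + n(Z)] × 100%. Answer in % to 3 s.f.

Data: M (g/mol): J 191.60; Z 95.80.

n(J) = 1100 / 191.60 = 5.741 mol
n(Z) = 823 / 95.80 = 8.591 mol
selectivity = 5.741/(5.741+8.591) × 100 = 40.06 %

40.1 %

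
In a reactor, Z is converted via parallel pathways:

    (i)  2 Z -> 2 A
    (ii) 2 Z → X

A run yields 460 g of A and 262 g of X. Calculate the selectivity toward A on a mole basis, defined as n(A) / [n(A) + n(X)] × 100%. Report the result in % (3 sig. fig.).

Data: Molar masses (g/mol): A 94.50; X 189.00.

n(A) = 460 / 94.50 = 4.868 mol
n(X) = 262 / 189.00 = 1.386 mol
selectivity = 4.868/(4.868+1.386) × 100 = 77.84 %

77.8 %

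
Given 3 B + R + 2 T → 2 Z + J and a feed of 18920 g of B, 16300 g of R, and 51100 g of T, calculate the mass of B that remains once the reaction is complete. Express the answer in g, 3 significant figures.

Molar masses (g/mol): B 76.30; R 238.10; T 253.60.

n(B) = 18920 / 76.30 = 248.0 mol
n(R) = 16300 / 238.10 = 68.46 mol
n(T) = 51100 / 253.60 = 201.5 mol
n/ν → B: 82.67, R: 68.46, T: 100.8; R is limiting.
B consumed = (3/1) × 68.46 = 205.4 mol
B remaining = 248.0 − 205.4 = 42.60 mol
mass = 42.60 × 76.30 = 3250 g

3250 g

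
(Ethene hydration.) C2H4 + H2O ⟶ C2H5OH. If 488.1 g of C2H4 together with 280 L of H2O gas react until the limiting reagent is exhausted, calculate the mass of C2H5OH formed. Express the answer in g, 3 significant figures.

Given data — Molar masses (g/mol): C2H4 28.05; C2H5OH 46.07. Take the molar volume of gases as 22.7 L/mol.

n(C2H4) = 488.1 / 28.05 = 17.40 mol
n(H2O) = 280.0 / 22.7 = 12.33 mol
n/ν → C2H4: 17.40, H2O: 12.33; H2O is limiting.
n(C2H5OH) = (1/1) × 12.33 = 12.33 mol
mass = 12.33 × 46.07 = 568.0 g

568 g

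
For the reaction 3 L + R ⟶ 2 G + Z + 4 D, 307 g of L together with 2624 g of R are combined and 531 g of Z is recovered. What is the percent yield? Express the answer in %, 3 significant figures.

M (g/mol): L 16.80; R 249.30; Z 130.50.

n(L) = 307.0 / 16.80 = 18.27 mol
n(R) = 2624 / 249.30 = 10.53 mol
n/ν → L: 6.090, R: 10.53; L is limiting.
theoretical n(Z) = (1/3) × 18.27 = 6.090 mol → 794.7 g
% yield = 531 / 794.7 × 100 = 66.82 %

66.8 %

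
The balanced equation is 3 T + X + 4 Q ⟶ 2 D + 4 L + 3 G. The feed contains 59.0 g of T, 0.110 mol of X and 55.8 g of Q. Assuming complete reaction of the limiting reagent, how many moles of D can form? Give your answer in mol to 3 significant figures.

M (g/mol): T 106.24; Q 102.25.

n(T) = 59.00 / 106.24 = 0.5553 mol
n(X) = 0.1100 mol
n(Q) = 55.80 / 102.25 = 0.5457 mol
n/ν for T = 0.5553/3 = 0.1851
n/ν for X = 0.1100/1 = 0.1100
n/ν for Q = 0.5457/4 = 0.1364
Smallest n/ν is X → limiting reagent.
n(D) = (2/1) × 0.1100 = 0.2200 mol

0.220 mol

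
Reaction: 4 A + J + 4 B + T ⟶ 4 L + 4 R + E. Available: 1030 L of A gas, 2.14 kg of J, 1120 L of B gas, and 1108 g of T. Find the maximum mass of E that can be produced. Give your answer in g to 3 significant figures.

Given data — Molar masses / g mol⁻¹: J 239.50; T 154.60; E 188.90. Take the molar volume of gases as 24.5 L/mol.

n(A) = 1030 / 24.5 = 42.04 mol
n(J) = 2.140×1000 / 239.50 = 8.935 mol
n(B) = 1120 / 24.5 = 45.71 mol
n(T) = 1108 / 154.60 = 7.167 mol
n/ν for A = 42.04/4 = 10.51
n/ν for J = 8.935/1 = 8.935
n/ν for B = 45.71/4 = 11.43
n/ν for T = 7.167/1 = 7.167
Smallest n/ν is T → limiting reagent.
n(E) = (1/1) × 7.167 = 7.167 mol
mass = 7.167 × 188.90 = 1354 g

1350 g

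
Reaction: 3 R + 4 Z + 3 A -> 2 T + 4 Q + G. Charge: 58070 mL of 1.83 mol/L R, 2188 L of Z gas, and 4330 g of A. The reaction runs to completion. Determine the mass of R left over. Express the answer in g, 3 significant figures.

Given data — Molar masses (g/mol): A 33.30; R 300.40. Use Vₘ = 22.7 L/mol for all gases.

10200 g

n(R) = 1.83 × 58070/1000 = 106.3 mol
n(Z) = 2188 / 22.7 = 96.39 mol
n(A) = 4330 / 33.30 = 130.0 mol
n/ν for R = 106.3/3 = 35.43
n/ν for Z = 96.39/4 = 24.10
n/ν for A = 130.0/3 = 43.33
Smallest n/ν is Z → limiting reagent.
R consumed = (3/4) × 96.39 = 72.29 mol
R remaining = 106.3 − 72.29 = 34.01 mol
mass = 34.01 × 300.40 = 10220 g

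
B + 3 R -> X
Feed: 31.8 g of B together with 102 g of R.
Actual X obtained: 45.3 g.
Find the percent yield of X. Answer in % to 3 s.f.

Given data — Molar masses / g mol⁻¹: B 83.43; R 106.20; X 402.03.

35.2 %

n(B) = 31.80 / 83.43 = 0.3812 mol
n(R) = 102.0 / 106.20 = 0.9605 mol
n/ν → B: 0.3812, R: 0.3202; R is limiting.
theoretical n(X) = (1/3) × 0.9605 = 0.3202 mol → 128.7 g
% yield = 45.3 / 128.7 × 100 = 35.20 %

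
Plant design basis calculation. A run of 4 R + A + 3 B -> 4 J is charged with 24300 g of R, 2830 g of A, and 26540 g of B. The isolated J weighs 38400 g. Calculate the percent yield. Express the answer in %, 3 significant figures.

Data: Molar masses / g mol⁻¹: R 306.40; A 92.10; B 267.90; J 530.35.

n(R) = 24300 / 306.40 = 79.31 mol
n(A) = 2830 / 92.10 = 30.73 mol
n(B) = 26540 / 267.90 = 99.07 mol
n/ν → R: 19.83, A: 30.73, B: 33.02; R is limiting.
theoretical n(J) = (4/4) × 79.31 = 79.31 mol → 42060 g
% yield = 38400 / 42060 × 100 = 91.30 %

91.3 %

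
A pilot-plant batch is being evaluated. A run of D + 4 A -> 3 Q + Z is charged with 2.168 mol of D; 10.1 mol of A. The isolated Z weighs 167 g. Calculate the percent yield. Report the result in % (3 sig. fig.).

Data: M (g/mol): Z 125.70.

61.3 %

n(D) = 2.168 mol
n(A) = 10.10 mol
n/ν for D = 2.168/1 = 2.168
n/ν for A = 10.10/4 = 2.525
Smallest n/ν is D → limiting reagent.
theoretical n(Z) = (1/1) × 2.168 = 2.168 mol → 272.5 g
% yield = 167 / 272.5 × 100 = 61.28 %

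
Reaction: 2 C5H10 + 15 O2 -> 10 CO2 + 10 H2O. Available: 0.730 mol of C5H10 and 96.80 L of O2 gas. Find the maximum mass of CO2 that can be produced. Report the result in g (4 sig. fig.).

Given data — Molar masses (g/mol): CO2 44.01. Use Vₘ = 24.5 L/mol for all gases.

115.9 g

n(C5H10) = 0.7300 mol
n(O2) = 96.80 / 24.5 = 3.951 mol
n/ν → C5H10: 0.3650, O2: 0.2634; O2 is limiting.
n(CO2) = (10/15) × 3.951 = 2.634 mol
mass = 2.634 × 44.01 = 115.9 g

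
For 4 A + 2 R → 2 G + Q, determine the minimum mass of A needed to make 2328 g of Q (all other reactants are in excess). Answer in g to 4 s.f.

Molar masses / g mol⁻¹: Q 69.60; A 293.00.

n(Q) = 2328 / 69.60 = 33.45 mol
n(A) = (4/1) × 33.45 = 133.8 mol
mass = 133.8 × 293.00 = 39200 g

39200 g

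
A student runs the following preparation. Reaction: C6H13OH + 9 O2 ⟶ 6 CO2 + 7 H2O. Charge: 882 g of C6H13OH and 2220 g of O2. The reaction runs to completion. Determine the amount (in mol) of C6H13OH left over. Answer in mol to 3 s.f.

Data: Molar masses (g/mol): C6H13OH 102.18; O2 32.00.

n(C6H13OH) = 882.0 / 102.18 = 8.632 mol
n(O2) = 2220 / 32.00 = 69.38 mol
n/ν for C6H13OH = 8.632/1 = 8.632
n/ν for O2 = 69.38/9 = 7.709
Smallest n/ν is O2 → limiting reagent.
C6H13OH consumed = (1/9) × 69.38 = 7.709 mol
C6H13OH remaining = 8.632 − 7.709 = 0.9230 mol

0.923 mol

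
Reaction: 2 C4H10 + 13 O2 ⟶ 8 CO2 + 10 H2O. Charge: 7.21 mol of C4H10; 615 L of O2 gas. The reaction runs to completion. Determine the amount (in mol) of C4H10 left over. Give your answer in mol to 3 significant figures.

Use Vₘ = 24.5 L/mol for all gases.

n(C4H10) = 7.210 mol
n(O2) = 615.0 / 24.5 = 25.10 mol
n/ν for C4H10 = 7.210/2 = 3.605
n/ν for O2 = 25.10/13 = 1.931
Smallest n/ν is O2 → limiting reagent.
C4H10 consumed = (2/13) × 25.10 = 3.862 mol
C4H10 remaining = 7.210 − 3.862 = 3.348 mol

3.35 mol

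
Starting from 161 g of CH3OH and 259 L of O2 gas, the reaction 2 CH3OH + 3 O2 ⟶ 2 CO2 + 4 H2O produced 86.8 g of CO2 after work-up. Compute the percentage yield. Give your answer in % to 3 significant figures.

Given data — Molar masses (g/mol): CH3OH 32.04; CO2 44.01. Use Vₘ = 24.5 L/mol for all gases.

n(CH3OH) = 161.0 / 32.04 = 5.025 mol
n(O2) = 259.0 / 24.5 = 10.57 mol
n/ν for CH3OH = 5.025/2 = 2.513
n/ν for O2 = 10.57/3 = 3.523
Smallest n/ν is CH3OH → limiting reagent.
theoretical n(CO2) = (2/2) × 5.025 = 5.025 mol → 221.2 g
% yield = 86.8 / 221.2 × 100 = 39.24 %

39.2 %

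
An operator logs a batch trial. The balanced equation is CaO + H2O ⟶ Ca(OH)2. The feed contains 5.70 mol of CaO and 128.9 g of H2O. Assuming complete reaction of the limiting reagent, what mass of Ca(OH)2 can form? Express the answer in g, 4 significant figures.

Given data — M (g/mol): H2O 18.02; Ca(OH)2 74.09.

n(CaO) = 5.700 mol
n(H2O) = 128.9 / 18.02 = 7.153 mol
n/ν for CaO = 5.700/1 = 5.700
n/ν for H2O = 7.153/1 = 7.153
Smallest n/ν is CaO → limiting reagent.
n(Ca(OH)2) = (1/1) × 5.700 = 5.700 mol
mass = 5.700 × 74.09 = 422.3 g

422.3 g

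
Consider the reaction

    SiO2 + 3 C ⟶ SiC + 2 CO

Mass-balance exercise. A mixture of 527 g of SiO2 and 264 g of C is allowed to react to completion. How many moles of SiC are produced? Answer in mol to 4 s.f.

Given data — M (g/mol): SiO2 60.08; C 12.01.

n(SiO2) = 527.0 / 60.08 = 8.772 mol
n(C) = 264.0 / 12.01 = 21.98 mol
n/ν → SiO2: 8.772, C: 7.327; C is limiting.
n(SiC) = (1/3) × 21.98 = 7.327 mol

7.327 mol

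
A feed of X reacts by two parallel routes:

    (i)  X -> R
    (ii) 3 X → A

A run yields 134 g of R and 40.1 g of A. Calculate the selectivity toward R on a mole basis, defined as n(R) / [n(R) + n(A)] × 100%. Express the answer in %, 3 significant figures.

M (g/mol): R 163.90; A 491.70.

n(R) = 134 / 163.90 = 0.8176 mol
n(A) = 40.1 / 491.70 = 0.08155 mol
selectivity = 0.8176/(0.8176+0.08155) × 100 = 90.93 %

90.9 %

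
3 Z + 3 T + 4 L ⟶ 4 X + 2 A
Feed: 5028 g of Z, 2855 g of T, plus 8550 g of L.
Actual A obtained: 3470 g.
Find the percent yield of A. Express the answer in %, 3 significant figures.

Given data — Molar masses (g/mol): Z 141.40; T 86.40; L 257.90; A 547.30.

38.2 %

n(Z) = 5028 / 141.40 = 35.56 mol
n(T) = 2855 / 86.40 = 33.04 mol
n(L) = 8550 / 257.90 = 33.15 mol
n/ν for Z = 35.56/3 = 11.85
n/ν for T = 33.04/3 = 11.01
n/ν for L = 33.15/4 = 8.288
Smallest n/ν is L → limiting reagent.
theoretical n(A) = (2/4) × 33.15 = 16.58 mol → 9074 g
% yield = 3470 / 9074 × 100 = 38.24 %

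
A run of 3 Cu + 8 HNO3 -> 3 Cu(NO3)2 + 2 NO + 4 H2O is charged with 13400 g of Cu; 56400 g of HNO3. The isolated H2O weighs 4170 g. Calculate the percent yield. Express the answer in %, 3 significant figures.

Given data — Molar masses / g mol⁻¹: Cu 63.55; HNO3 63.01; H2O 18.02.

82.3 %

n(Cu) = 13400 / 63.55 = 210.9 mol
n(HNO3) = 56400 / 63.01 = 895.1 mol
n/ν for Cu = 210.9/3 = 70.30
n/ν for HNO3 = 895.1/8 = 111.9
Smallest n/ν is Cu → limiting reagent.
theoretical n(H2O) = (4/3) × 210.9 = 281.2 mol → 5067 g
% yield = 4170 / 5067 × 100 = 82.30 %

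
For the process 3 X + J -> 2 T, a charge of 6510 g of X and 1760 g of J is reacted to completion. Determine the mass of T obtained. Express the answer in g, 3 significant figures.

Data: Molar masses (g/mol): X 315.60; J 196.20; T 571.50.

7860 g

n(X) = 6510 / 315.60 = 20.63 mol
n(J) = 1760 / 196.20 = 8.970 mol
n/ν → X: 6.877, J: 8.970; X is limiting.
n(T) = (2/3) × 20.63 = 13.75 mol
mass = 13.75 × 571.50 = 7858 g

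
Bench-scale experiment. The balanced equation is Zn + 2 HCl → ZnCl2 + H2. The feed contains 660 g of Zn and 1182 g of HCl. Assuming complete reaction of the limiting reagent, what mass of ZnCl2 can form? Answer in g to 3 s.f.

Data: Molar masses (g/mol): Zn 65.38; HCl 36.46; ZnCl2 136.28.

1380 g

n(Zn) = 660.0 / 65.38 = 10.09 mol
n(HCl) = 1182 / 36.46 = 32.42 mol
n/ν → Zn: 10.09, HCl: 16.21; Zn is limiting.
n(ZnCl2) = (1/1) × 10.09 = 10.09 mol
mass = 10.09 × 136.28 = 1375 g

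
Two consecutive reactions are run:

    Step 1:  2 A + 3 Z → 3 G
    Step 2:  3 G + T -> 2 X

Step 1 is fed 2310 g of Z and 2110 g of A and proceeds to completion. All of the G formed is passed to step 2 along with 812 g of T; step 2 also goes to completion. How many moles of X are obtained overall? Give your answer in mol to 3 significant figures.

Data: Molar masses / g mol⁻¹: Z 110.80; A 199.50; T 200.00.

Step 1:
n(Z) = 2310 / 110.80 = 20.85 mol
n(A) = 2110 / 199.50 = 10.58 mol
n/ν for Z = 20.85/3 = 6.950
n/ν for A = 10.58/2 = 5.290
Smallest n/ν is A → limiting reagent.
n(G) produced = (3/2) × 10.58 = 15.87 mol
Step 2:
n(G) available = 15.87 mol
n(T) = 812.0 / 200.00 = 4.060 mol
n/ν for G = 15.87/3 = 5.290
n/ν for T = 4.060/1 = 4.060
Smallest n/ν is T → limiting reagent.
n(X) = (2/1) × 4.060 = 8.120 mol

8.12 mol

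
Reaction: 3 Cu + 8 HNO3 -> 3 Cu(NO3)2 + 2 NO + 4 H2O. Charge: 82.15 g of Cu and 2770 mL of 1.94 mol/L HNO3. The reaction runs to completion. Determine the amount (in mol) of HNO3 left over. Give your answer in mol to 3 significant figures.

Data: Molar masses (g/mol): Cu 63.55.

n(Cu) = 82.15 / 63.55 = 1.293 mol
n(HNO3) = 1.94 × 2770/1000 = 5.374 mol
n/ν for Cu = 1.293/3 = 0.4310
n/ν for HNO3 = 5.374/8 = 0.6718
Smallest n/ν is Cu → limiting reagent.
HNO3 consumed = (8/3) × 1.293 = 3.448 mol
HNO3 remaining = 5.374 − 3.448 = 1.926 mol

1.93 mol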